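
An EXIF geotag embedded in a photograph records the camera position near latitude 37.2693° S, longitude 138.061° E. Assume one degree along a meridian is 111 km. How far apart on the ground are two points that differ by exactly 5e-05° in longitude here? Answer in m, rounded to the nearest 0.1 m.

4.4 m

5e-05° of longitude at 37.2693° is 5e-05 × 111000 × cos 37.2693° ≈ 5e-05 × 88333.6 = 4.41668 m.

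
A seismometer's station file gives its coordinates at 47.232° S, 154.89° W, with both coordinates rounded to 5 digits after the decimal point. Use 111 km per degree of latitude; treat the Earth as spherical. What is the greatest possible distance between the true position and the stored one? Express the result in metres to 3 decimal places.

Rounding to 5 decimal places leaves each coordinate within ±5e-06° of the true value.
North–south component: 5e-06° × 111000 = 0.555 m.
East–west component at 47.232°: 5e-06° × 111000 × cos 47.232° ≈ 5e-06 × 75372.5 ≈ 0.376862 m.
Worst case both components are at the extreme and orthogonal: √(0.555² + 0.376862²) ≈ 0.670858 m.

0.671 metres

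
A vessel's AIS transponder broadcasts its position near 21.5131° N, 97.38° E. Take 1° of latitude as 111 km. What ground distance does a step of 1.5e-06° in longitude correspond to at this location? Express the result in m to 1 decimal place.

0.2 m

At 21.5131° a degree of longitude is 111000 × cos 21.5131° ≈ 103267 m, so 1.5e-06° corresponds to 0.154901 m.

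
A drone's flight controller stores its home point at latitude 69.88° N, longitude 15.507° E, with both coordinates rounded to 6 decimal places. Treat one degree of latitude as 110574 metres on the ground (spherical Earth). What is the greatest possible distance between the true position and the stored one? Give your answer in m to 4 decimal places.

0.0585 m

Rounding to 6 decimal places leaves each coordinate within ±5e-07° of the true value.
N–S: 5e-07° × 110574 m/° = 0.055287 m.
East–west component at 69.88°: 5e-07° × 110574 × cos 69.88° ≈ 5e-07 × 38036.1 ≈ 0.019018 m.
Worst case both components are at the extreme and orthogonal: √(0.055287² + 0.019018²) ≈ 0.0584666 m.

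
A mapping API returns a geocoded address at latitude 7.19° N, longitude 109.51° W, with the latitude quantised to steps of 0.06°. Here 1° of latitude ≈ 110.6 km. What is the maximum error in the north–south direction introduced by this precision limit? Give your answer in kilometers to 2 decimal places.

3.32 kilometers

With a 0.06° grid the true value lies within half a step, ±0.06°/2 = ±0.03°, of the stored one.
Along the meridian that is 0.03° × 110600 m/° = 3318 m.
That is 3318 m = 3.318 km.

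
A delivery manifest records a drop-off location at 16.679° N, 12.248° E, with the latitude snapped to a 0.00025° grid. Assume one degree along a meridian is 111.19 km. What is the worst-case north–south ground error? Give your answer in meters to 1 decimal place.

With a 0.00025° grid the true value lies within half a step, ±0.00025°/2 = ±0.000125°, of the stored one.
So the N–S error is at most 0.000125 × 111190 = 13.8987 m.

13.9 meters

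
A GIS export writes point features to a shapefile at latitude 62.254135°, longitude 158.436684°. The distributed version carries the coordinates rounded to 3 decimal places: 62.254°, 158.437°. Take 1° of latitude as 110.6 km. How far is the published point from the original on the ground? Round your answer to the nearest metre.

22 metres

Δlat = 62.254135 − 62.254 = +0.000135°; Δlon = 158.436684 − 158.437 = -0.000316°.
N–S: 0.000135° × 110600 m/° = 14.931 m.
E–W at 62.254°: -0.000316° × 110600 × cos 62.254° = -0.000316 × 110600 × 0.4656 ≈ -16.2709 m.
Distance: √(14.931² + 16.2709²) ≈ 22.0834 m.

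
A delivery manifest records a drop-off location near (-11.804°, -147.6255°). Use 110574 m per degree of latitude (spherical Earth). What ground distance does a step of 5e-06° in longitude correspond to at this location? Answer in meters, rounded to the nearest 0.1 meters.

0.5 meters

At 11.804° a degree of longitude is 110574 × cos 11.804° ≈ 108236 m, so 5e-06° corresponds to 0.541179 m.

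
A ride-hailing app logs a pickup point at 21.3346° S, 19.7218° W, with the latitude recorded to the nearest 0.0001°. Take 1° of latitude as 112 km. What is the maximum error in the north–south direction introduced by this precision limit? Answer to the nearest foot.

Rounding to 4 decimal places leaves the latitude within ±5e-05° of the true value.
So the N–S error is at most 5e-05 × 112000 = 5.6 m.
Converting: 5.6 m × 3.2808 ft/m ≈ 18.373 ft.

18 feet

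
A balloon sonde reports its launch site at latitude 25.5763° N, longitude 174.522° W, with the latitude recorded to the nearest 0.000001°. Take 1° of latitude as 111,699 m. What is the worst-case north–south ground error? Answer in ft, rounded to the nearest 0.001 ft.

0.183 ft

Rounding to 6 decimal places leaves the latitude within ±5e-07° of the true value.
So the N–S error is at most 5e-07 × 111699 = 0.0558495 m.
Converting: 0.0558495 m × 3.2808 ft/m ≈ 0.18323 ft.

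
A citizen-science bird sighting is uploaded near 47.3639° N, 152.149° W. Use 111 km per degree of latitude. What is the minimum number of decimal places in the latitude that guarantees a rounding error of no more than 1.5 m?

One degree of latitude covers 111000 m.
With N decimal places the half-ulp bound is 0.5·10⁻ᴺ°, or 0.5·10⁻ᴺ × 111000 m on the ground.
Setting 55500 × 10⁻ᴺ ≤ 1.5 gives 10ᴺ ≥ 3.7e+04, i.e. N ≥ 4.57.
So 5 decimal places suffice (0.555 m); 4 would allow up to 5.55 m.

5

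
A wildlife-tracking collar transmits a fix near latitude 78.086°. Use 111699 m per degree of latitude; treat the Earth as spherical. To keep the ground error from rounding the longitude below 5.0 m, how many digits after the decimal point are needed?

4 decimal places

At 78.086° one degree of longitude covers 111699 × cos 78.086° ≈ 111699 × 0.2064 ≈ 23059.5 m.
Rounding to N decimal places gives at most 0.5 × 10⁻ᴺ degrees of error, i.e. 0.5 × 10⁻ᴺ × 23059.5 m.
Need 0.5 × 23059.5 × 10⁻ᴺ ≤ 5.0 → 10⁻ᴺ ≤ 4.337e-04, so N ≥ 3.36.
So 4 decimal places suffice (1.15 m); 3 would allow up to 11.5 m.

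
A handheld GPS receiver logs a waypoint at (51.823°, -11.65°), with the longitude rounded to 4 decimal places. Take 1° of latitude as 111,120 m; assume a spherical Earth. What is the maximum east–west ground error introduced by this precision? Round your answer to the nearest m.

3 m

Rounding to 4 decimal places leaves the longitude within ±5e-05° of the true value.
Parallels shrink by cos φ, so at 51.823° a degree of longitude is 111120 × 0.6181 ≈ 68682.5 m.
So at most 5e-05° × 68682.5 ≈ 3.43412 m east–west.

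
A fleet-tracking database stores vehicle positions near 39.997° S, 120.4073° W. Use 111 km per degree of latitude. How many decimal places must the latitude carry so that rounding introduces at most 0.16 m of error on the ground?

6

One degree of latitude covers 111000 m.
Rounding to N decimal places gives at most 0.5 × 10⁻ᴺ degrees of error, i.e. 0.5 × 10⁻ᴺ × 111000 m.
Setting 55500 × 10⁻ᴺ ≤ 0.16 gives 10ᴺ ≥ 3.469e+05, i.e. N ≥ 5.54.
So 6 decimal places suffice (0.0555 m); 5 would allow up to 0.555 m.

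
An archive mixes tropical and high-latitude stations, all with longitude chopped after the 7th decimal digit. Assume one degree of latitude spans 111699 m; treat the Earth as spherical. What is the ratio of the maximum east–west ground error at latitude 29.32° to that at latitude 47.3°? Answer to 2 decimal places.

1.29

Truncating at 7 decimal places can drop up to a full unit in the last place, so the longitude may be off by as much as 1e-07°.
At 29.32°: 1e-07° × 111699 × cos 29.32° = 1e-07 × 111699 × 0.8719 ≈ 0.009739 m.
At 47.3°: 1e-07° × 111699 × cos 47.3° = 1e-07 × 111699 × 0.6782 ≈ 0.007575 m.
Ratio: 0.009739 / 0.007575 = cos 29.32° / cos 47.3° ≈ 1.2857.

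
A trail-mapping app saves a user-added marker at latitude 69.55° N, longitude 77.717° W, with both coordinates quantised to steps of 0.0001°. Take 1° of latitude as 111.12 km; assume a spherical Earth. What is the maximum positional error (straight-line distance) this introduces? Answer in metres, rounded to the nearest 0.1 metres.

5.9 metres

With a 0.0001° grid the true value lies within half a step, ±0.0001°/2 = ±5e-05°, of the stored one.
North–south component: 5e-05° × 111120 = 5.556 m.
Longitude error → 5e-05 × 111120 × cos 69.55° = 5e-05 × 111120 × 0.3494 ≈ 1.94121 m.
The two errors are perpendicular, so the maximum displacement is √(5.556² + 1.94121²) ≈ 5.88536 m.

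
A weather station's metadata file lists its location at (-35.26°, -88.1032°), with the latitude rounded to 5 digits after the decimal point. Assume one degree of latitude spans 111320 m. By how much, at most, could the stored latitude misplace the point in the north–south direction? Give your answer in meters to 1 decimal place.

Rounding to 5 decimal places leaves the latitude within ±5e-06° of the true value.
Along the meridian that is 5e-06° × 111320 m/° = 0.5566 m.

0.6 meters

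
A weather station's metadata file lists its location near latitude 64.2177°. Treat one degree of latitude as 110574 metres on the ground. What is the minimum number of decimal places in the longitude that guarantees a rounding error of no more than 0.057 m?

6 decimal places

At 64.2177° one degree of longitude covers 110574 × cos 64.2177° ≈ 110574 × 0.4350 ≈ 48094.5 m.
With N decimal places the half-ulp bound is 0.5·10⁻ᴺ°, or 0.5·10⁻ᴺ × 48094.5 m on the ground.
Need 0.5 × 48094.5 × 10⁻ᴺ ≤ 0.057 → 10⁻ᴺ ≤ 2.370e-06, so N ≥ 5.63.
N = 5 would give 0.24 m (too coarse); N = 6 gives 0.024 m ≤ 0.057 m.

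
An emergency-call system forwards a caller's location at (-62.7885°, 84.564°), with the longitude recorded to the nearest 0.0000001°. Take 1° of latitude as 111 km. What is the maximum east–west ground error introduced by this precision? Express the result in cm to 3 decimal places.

Rounding to 7 decimal places leaves the longitude within ±5e-08° of the true value.
At latitude 62.7885° a degree of longitude spans 111000 m × cos 62.7885° = 111000 × 0.4573 ≈ 50757.7 m.
Maximum E–W displacement: 5e-08 × 50757.7 = 0.00253788 m.
That is 0.00253788 m = 0.25379 cm.

0.254 cm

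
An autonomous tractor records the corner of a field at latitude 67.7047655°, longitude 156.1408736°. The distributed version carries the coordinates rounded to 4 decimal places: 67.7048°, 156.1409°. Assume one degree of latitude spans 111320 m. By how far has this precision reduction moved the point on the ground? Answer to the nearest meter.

Δlat = 67.7047655 − 67.7048 = -0.0000345°; Δlon = 156.1408736 − 156.1409 = -0.0000264°.
North–south shift: -0.0000345 × 111320 = -3.84054 m.
East–west at this latitude: -0.0000264° × 111320 × cos 67.7048° ≈ -0.0000264 × 42232.4 = -1.11494 m.
Distance: √(3.84054² + 1.11494²) ≈ 3.9991 m.

4 meters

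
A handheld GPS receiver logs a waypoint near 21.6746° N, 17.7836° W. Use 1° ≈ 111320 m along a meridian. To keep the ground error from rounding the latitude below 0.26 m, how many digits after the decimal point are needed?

One degree of latitude covers 111320 m.
Rounding to N decimal places gives at most 0.5 × 10⁻ᴺ degrees of error, i.e. 0.5 × 10⁻ᴺ × 111320 m.
Setting 55660 × 10⁻ᴺ ≤ 0.26 gives 10ᴺ ≥ 2.141e+05, i.e. N ≥ 5.33.
So 6 decimal places suffice (0.0557 m); 5 would allow up to 0.557 m.

6 decimal places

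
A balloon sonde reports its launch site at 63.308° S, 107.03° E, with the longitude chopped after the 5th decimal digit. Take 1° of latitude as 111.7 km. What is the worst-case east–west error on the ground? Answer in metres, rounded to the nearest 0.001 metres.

0.502 metres

Truncating at 5 decimal places can drop up to a full unit in the last place, so the longitude may be off by as much as 1e-05°.
One degree of longitude at 63.308° is 111700 × cos 63.308° ≈ 111700 × 0.4492 = 50175 m.
So at most 1e-05° × 50175 ≈ 0.50175 m east–west.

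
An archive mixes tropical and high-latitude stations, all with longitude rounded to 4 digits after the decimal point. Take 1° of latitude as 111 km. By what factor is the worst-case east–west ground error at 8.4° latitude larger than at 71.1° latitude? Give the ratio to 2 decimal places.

3.05

Rounding to 4 decimal places leaves the longitude within ±5e-05° of the true value.
Error at 8.4° = 5e-05° × 111000 × cos 8.4° ≈ 5.55 × 0.9893 = 5.4905 m.
Error at 71.1° = 5e-05° × 111000 × cos 71.1° ≈ 5.55 × 0.3239 = 1.7977 m.
Ratio: 5.4905 / 1.7977 = cos 8.4° / cos 71.1° ≈ 3.0541.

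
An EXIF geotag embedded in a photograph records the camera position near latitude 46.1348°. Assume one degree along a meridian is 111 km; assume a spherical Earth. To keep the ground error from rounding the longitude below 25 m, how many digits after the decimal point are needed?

At 46.1348° one degree of longitude covers 111000 × cos 46.1348° ≈ 111000 × 0.6930 ≈ 76919 m.
N decimal places → at most half a unit in the last place, 0.5 × 10⁻ᴺ° = 76919/2 × 10⁻ᴺ m.
Setting 38459.5 × 10⁻ᴺ ≤ 25 gives 10ᴺ ≥ 1538, i.e. N ≥ 3.19.
So 4 decimal places suffice (3.85 m); 3 would allow up to 38.5 m.

4 decimal places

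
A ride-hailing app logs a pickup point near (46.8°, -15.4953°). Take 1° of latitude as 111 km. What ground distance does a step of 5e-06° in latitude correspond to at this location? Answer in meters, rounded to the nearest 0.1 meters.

0.6 meters

Along a meridian 5e-06° is 5e-06 × 111000 = 0.555 m.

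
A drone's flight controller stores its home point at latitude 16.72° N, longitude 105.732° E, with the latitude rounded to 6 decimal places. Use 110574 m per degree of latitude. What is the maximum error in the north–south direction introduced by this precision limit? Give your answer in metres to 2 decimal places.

0.06 metres

Rounding to 6 decimal places leaves the latitude within ±5e-07° of the true value.
North–south distance: 5e-07° × 110574 m/° = 0.055287 m.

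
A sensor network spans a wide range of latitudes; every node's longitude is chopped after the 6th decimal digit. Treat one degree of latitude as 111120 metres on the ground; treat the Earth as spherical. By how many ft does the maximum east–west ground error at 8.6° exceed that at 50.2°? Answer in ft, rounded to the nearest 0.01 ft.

0.13 ft

Truncating at 6 decimal places can drop up to a full unit in the last place, so the longitude may be off by as much as 1e-06°.
Error at 8.6° = 1e-06° × 111120 × cos 8.6° ≈ 0.11112 × 0.9888 = 0.10987 m.
Error at 50.2° = 1e-06° × 111120 × cos 50.2° ≈ 0.11112 × 0.6401 = 0.071129 m.
So the lower-latitude error exceeds the higher by 0.10987 − 0.071129 = 0.038742 m.
In feet: 0.0387416 m ÷ 0.3048 ≈ 0.12711 ft.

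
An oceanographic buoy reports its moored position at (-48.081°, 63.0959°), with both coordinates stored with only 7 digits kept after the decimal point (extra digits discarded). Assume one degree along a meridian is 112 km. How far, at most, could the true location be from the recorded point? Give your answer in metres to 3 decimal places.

0.013 metres

Truncating at 7 decimal places can drop up to a full unit in the last place, so each coordinate may be off by as much as 1e-07°.
Latitude error → 1e-07 × 112000 = 0.0112 m along the meridian.
East–west component at 48.081°: 1e-07° × 112000 × cos 48.081° ≈ 1e-07 × 74824.9 ≈ 0.00748249 m.
The two errors are perpendicular, so the maximum displacement is √(0.0112² + 0.00748249²) ≈ 0.0134695 m.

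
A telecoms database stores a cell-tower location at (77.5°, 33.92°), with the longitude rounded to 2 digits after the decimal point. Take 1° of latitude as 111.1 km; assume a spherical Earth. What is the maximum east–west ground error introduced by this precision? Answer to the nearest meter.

Rounding to 2 decimal places leaves the longitude within ±0.005° of the true value.
At latitude 77.5° a degree of longitude spans 111100 m × cos 77.5° = 111100 × 0.2164 ≈ 24046.4 m.
So at most 0.005° × 24046.4 ≈ 120.232 m east–west.

120 meters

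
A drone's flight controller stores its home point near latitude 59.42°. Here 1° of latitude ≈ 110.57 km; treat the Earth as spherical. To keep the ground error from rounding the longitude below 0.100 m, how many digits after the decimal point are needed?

6 decimal places

At 59.42° one degree of longitude covers 110570 × cos 59.42° ≈ 110570 × 0.5087 ≈ 56251.5 m.
Rounding to N decimal places gives at most 0.5 × 10⁻ᴺ degrees of error, i.e. 0.5 × 10⁻ᴺ × 56251.5 m.
Setting 28125.7 × 10⁻ᴺ ≤ 0.100 gives 10ᴺ ≥ 2.813e+05, i.e. N ≥ 5.45.
N = 5 would give 0.281 m (too coarse); N = 6 gives 0.0281 m ≤ 0.100 m.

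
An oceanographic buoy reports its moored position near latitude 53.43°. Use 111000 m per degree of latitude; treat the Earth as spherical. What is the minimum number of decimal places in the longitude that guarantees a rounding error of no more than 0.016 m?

7

At 53.43° one degree of longitude covers 111000 × cos 53.43° ≈ 111000 × 0.5958 ≈ 66134.3 m.
With N decimal places the half-ulp bound is 0.5·10⁻ᴺ°, or 0.5·10⁻ᴺ × 66134.3 m on the ground.
Need 0.5 × 66134.3 × 10⁻ᴺ ≤ 0.016 → 10⁻ᴺ ≤ 4.839e-07, so N ≥ 6.32.
N = 6 would give 0.0331 m (too coarse); N = 7 gives 0.00331 m ≤ 0.016 m.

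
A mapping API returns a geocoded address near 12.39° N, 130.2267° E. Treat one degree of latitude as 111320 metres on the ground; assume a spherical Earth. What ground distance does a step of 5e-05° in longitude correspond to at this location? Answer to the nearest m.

One degree of longitude here spans 111320 × cos 12.39° = 111320 × 0.9767 ≈ 108727 m; 5e-05° of that is 5.43637 m.

5 m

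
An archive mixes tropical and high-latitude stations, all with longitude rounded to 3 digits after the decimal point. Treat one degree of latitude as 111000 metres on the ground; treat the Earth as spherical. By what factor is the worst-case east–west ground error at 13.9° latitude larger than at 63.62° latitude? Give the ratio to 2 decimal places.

2.18

Rounding to 3 decimal places leaves the longitude within ±0.0005° of the true value.
At 13.9°: 0.0005° × 111000 × cos 13.9° = 0.0005 × 111000 × 0.9707 ≈ 53.875 m.
At 63.62°: 0.0005° × 111000 × cos 63.62° = 0.0005 × 111000 × 0.4443 ≈ 24.66 m.
The ratio reduces to cos 13.9° / cos 63.62° = 0.9707/0.4443 ≈ 2.1847.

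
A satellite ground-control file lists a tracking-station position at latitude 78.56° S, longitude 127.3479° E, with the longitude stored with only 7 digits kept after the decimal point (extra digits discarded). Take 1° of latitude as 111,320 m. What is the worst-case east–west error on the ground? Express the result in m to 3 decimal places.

0.002 m

Truncating at 7 decimal places can drop up to a full unit in the last place, so the longitude may be off by as much as 1e-07°.
Parallels shrink by cos φ, so at 78.56° a degree of longitude is 111320 × 0.1983 ≈ 22079.4 m.
So at most 1e-07° × 22079.4 ≈ 0.00220794 m east–west.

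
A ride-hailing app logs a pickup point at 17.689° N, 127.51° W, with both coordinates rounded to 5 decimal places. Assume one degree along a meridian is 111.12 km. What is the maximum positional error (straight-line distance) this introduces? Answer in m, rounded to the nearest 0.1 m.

0.8 m

Rounding to 5 decimal places leaves each coordinate within ±5e-06° of the true value.
North–south component: 5e-06° × 111120 = 0.5556 m.
East–west component at 17.689°: 5e-06° × 111120 × cos 17.689° ≈ 5e-06 × 105866 ≈ 0.529331 m.
Combining orthogonally: (0.5556² + 0.529331²)^½ ≈ 0.767387 m.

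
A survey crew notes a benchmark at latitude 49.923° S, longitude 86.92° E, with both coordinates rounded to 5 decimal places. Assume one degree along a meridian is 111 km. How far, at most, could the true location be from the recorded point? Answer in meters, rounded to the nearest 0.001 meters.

Rounding to 5 decimal places leaves each coordinate within ±5e-06° of the true value.
Latitude error → 5e-06 × 111000 = 0.555 m along the meridian.
E–W at 49.923°: 5e-06° × 111000 × cos 49.923° = 5e-06 × 111000 × 0.6438 ≈ 0.357318 m.
Worst case both components are at the extreme and orthogonal: √(0.555² + 0.357318²) ≈ 0.660077 m.

0.660 meters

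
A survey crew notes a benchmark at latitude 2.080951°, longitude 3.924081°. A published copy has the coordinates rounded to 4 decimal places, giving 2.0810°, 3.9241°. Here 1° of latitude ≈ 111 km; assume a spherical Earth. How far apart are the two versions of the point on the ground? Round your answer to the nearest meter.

The latitude changed by -0.000049° and the longitude by -0.000019°.
N–S: -0.000049° × 111000 m/° = -5.439 m.
East–west at this latitude: -0.000019° × 111000 × cos 2.081° ≈ -0.000019 × 110927 = -2.10761 m.
Distance: √(5.439² + 2.10761²) ≈ 5.83307 m.

6 meters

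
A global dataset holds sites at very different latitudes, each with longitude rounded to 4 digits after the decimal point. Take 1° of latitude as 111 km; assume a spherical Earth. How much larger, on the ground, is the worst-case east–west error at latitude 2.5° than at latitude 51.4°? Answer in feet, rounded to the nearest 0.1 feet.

Rounding to 4 decimal places leaves the longitude within ±5e-05° of the true value.
Error at 2.5° = 5e-05° × 111000 × cos 2.5° ≈ 5.55 × 0.9990 = 5.5447 m.
At 51.4°: 5e-05° × 111000 × cos 51.4° = 5e-05 × 111000 × 0.6239 ≈ 3.4625 m.
Difference: 5.5447 − 3.4625 = 2.0822 m.
Converting: 2.08219 m × 3.2808 ft/m ≈ 6.8313 ft.

6.8 feet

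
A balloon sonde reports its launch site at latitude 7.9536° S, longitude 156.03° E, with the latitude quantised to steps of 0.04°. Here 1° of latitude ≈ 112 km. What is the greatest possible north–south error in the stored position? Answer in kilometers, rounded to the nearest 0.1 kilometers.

2.2 kilometers

With a 0.04° grid the true value lies within half a step, ±0.04°/2 = ±0.02°, of the stored one.
North–south distance: 0.02° × 112000 m/° = 2240 m.
That is 2240 m = 2.24 km.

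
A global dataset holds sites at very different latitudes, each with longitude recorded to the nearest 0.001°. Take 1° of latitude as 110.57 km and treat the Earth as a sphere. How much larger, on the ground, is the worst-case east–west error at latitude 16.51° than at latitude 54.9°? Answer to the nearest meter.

21 meters

Rounding to 3 decimal places leaves the longitude within ±0.0005° of the true value.
Error at 16.51° = 0.0005° × 110570 × cos 16.51° ≈ 55.285 × 0.9588 = 53.006 m.
Error at 54.9° = 0.0005° × 110570 × cos 54.9° ≈ 55.285 × 0.5750 = 31.789 m.
So the lower-latitude error exceeds the higher by 53.006 − 31.789 = 21.216 m.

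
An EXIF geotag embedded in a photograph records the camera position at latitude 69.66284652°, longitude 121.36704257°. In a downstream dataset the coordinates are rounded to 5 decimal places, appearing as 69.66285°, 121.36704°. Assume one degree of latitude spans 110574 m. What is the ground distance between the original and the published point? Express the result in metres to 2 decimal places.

Δlat = 69.66284652 − 69.66285 = -0.00000348°; Δlon = 121.36704257 − 121.36704 = +0.00000257°.
N–S: -0.00000348° × 110574 m/° = -0.384798 m.
E–W at 69.6629°: 0.00000257° × 110574 × cos 69.6629° = 0.00000257 × 110574 × 0.3475 ≈ 0.0987633 m.
Distance: √(0.384798² + 0.0987633²) ≈ 0.39727 m.

0.40 metres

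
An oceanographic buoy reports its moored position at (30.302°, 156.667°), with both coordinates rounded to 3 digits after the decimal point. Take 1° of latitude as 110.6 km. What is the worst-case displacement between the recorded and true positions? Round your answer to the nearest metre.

73 metres

Rounding to 3 decimal places leaves each coordinate within ±0.0005° of the true value.
North–south component: 0.0005° × 110600 = 55.3 m.
Longitude error → 0.0005 × 110600 × cos 30.302° = 0.0005 × 110600 × 0.8634 ≈ 47.7448 m.
The two errors are perpendicular, so the maximum displacement is √(55.3² + 47.7448²) ≈ 73.0593 m.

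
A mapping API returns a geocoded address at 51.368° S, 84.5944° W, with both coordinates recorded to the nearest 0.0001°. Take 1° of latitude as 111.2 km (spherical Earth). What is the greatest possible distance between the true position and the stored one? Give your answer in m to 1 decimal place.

Rounding to 4 decimal places leaves each coordinate within ±5e-05° of the true value.
North–south component: 5e-05° × 111200 = 5.56 m.
E–W at 51.368°: 5e-05° × 111200 × cos 51.368° = 5e-05 × 111200 × 0.6243 ≈ 3.4712 m.
Combining orthogonally: (5.56² + 3.4712²)^½ ≈ 6.5546 m.

6.6 m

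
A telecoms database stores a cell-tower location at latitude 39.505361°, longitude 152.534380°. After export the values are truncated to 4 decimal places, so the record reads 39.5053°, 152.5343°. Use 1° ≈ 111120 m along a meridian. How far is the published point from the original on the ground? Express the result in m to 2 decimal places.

9.64 m

Δlat = 39.505361 − 39.5053 = +0.000061°; Δlon = 152.534380 − 152.5343 = +0.000080°.
North–south shift: 0.000061 × 111120 = 6.77832 m.
E–W at 39.5053°: 0.000080° × 111120 × cos 39.5053° = 0.000080 × 111120 × 0.7716 ≈ 6.85891 m.
Combined displacement = (6.77832² + 6.85891²)^½ ≈ 9.64315 m.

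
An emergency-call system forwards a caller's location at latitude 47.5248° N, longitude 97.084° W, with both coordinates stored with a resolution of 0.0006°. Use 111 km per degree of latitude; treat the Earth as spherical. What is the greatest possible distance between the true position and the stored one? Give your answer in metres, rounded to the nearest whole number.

40 metres

With a 0.0006° grid the true value lies within half a step, ±0.0006°/2 = ±0.0003°, of the stored one.
N–S: 0.0003° × 111000 m/° = 33.3 m.
Longitude error → 0.0003 × 111000 × cos 47.5248° = 0.0003 × 111000 × 0.6753 ≈ 22.4865 m.
Worst case both components are at the extreme and orthogonal: √(33.3² + 22.4865²) ≈ 40.1813 m.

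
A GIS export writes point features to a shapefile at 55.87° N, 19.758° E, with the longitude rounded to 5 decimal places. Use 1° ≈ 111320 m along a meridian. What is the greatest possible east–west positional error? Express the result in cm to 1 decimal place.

31.2 cm

Rounding to 5 decimal places leaves the longitude within ±5e-06° of the true value.
One degree of longitude at 55.87° is 111320 × cos 55.87° ≈ 111320 × 0.5611 = 62458.6 m.
Maximum E–W displacement: 5e-06 × 62458.6 = 0.312293 m.
That is 0.312293 m = 31.229 cm.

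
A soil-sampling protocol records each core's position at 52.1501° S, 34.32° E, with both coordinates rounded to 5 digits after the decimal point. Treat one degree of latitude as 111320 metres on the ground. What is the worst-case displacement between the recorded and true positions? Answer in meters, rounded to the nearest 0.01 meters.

0.65 meters

Rounding to 5 decimal places leaves each coordinate within ±5e-06° of the true value.
North–south component: 5e-06° × 111320 = 0.5566 m.
East–west component at 52.1501°: 5e-06° × 111320 × cos 52.1501° ≈ 5e-06 × 68305.4 ≈ 0.341527 m.
The two errors are perpendicular, so the maximum displacement is √(0.5566² + 0.341527²) ≈ 0.653027 m.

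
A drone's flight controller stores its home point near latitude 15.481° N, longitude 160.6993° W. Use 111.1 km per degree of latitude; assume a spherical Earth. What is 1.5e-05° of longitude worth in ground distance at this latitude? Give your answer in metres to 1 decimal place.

1.5e-05° of longitude at 15.481° is 1.5e-05 × 111100 × cos 15.481° ≈ 1.5e-05 × 107069 = 1.60604 m.

1.6 metres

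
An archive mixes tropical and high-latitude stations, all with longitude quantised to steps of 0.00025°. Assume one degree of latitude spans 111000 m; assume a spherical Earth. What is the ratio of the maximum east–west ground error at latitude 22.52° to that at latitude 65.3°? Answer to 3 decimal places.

2.211

With a 0.00025° grid the true value lies within half a step, ±0.00025°/2 = ±0.000125°, of the stored one.
Error at 22.52° = 0.000125° × 111000 × cos 22.52° ≈ 13.875 × 0.9237 = 12.817 m.
At 65.3°: 0.000125° × 111000 × cos 65.3° = 0.000125 × 111000 × 0.4179 ≈ 5.7979 m.
Ratio: 12.817 / 5.7979 = cos 22.52° / cos 65.3° ≈ 2.2106.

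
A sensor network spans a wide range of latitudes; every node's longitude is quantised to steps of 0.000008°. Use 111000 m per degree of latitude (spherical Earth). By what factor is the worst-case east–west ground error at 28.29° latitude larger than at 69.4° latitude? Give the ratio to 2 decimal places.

2.50

With a 0.000008° grid the true value lies within half a step, ±0.000008°/2 = ±4e-06°, of the stored one.
Error at 28.29° = 4e-06° × 111000 × cos 28.29° ≈ 0.444 × 0.8806 = 0.39097 m.
Error at 69.4° = 4e-06° × 111000 × cos 69.4° ≈ 0.444 × 0.3518 = 0.15622 m.
Ratio: 0.39097 / 0.15622 = cos 28.29° / cos 69.4° ≈ 2.5027.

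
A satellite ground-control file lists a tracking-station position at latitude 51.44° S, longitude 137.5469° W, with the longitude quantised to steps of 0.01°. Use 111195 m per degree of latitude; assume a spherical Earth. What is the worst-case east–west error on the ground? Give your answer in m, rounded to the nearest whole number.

347 m

With a 0.01° grid the true value lies within half a step, ±0.01°/2 = ±0.005°, of the stored one.
One degree of longitude at 51.44° is 111195 × cos 51.44° ≈ 111195 × 0.6233 = 69311.6 m.
So at most 0.005° × 69311.6 ≈ 346.558 m east–west.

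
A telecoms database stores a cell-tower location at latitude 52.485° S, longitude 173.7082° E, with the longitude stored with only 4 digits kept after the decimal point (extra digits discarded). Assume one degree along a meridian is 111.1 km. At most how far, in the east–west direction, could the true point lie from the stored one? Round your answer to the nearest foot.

Truncating at 4 decimal places can drop up to a full unit in the last place, so the longitude may be off by as much as 0.0001°.
One degree of longitude at 52.485° is 111100 × cos 52.485° ≈ 111100 × 0.6090 = 67656.5 m.
So at most 0.0001° × 67656.5 ≈ 6.76565 m east–west.
In feet: 6.76565 m ÷ 0.3048 ≈ 22.197 ft.

22 feet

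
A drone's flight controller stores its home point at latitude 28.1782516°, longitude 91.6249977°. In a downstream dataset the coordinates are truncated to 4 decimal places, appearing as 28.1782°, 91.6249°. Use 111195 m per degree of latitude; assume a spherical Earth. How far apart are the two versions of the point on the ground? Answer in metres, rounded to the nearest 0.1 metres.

11.2 metres

Δlat = 28.1782516 − 28.1782 = +0.0000516°; Δlon = 91.6249977 − 91.6249 = +0.0000977°.
North–south shift: 0.0000516 × 111195 = 5.73766 m.
East–west at this latitude: 0.0000977° × 111195 × cos 28.1782° ≈ 0.0000977 × 98016.5 = 9.57621 m.
Distance: √(5.73766² + 9.57621²) ≈ 11.1635 m.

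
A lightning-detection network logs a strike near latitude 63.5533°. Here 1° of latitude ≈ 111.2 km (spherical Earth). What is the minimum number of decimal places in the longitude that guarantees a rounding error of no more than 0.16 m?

6 decimal places

At 63.5533° one degree of longitude covers 111200 × cos 63.5533° ≈ 111200 × 0.4454 ≈ 49524.6 m.
N decimal places → at most half a unit in the last place, 0.5 × 10⁻ᴺ° = 49524.6/2 × 10⁻ᴺ m.
Need 0.5 × 49524.6 × 10⁻ᴺ ≤ 0.16 → 10⁻ᴺ ≤ 6.461e-06, so N ≥ 5.19.
N = 5 would give 0.248 m (too coarse); N = 6 gives 0.0248 m ≤ 0.16 m.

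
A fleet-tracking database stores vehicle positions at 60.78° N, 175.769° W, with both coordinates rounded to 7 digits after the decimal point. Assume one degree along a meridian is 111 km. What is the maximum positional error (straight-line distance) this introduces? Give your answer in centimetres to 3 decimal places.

Rounding to 7 decimal places leaves each coordinate within ±5e-08° of the true value.
Latitude error → 5e-08 × 111000 = 0.00555 m along the meridian.
East–west component at 60.78°: 5e-08° × 111000 × cos 60.78° ≈ 5e-08 × 54186.2 ≈ 0.00270931 m.
Worst case both components are at the extreme and orthogonal: √(0.00555² + 0.00270931²) ≈ 0.00617599 m.
That is 0.00617599 m = 0.6176 cm.

0.618 centimetres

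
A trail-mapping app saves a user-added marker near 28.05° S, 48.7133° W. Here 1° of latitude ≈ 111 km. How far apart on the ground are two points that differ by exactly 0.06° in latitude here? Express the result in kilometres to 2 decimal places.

Along a meridian 0.06° is 0.06 × 111000 = 6660 m.
That is 6660 m = 6.66 km.

6.66 kilometres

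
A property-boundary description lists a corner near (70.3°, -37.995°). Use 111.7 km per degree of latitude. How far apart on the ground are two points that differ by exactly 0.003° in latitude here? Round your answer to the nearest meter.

Along a meridian 0.003° is 0.003 × 111700 = 335.1 m.

335 meters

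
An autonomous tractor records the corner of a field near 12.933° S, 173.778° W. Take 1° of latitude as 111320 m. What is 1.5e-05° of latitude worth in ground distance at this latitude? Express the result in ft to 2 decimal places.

5.48 ft

Along a meridian 1.5e-05° is 1.5e-05 × 111320 = 1.6698 m.
In feet: 1.6698 m ÷ 0.3048 ≈ 5.4783 ft.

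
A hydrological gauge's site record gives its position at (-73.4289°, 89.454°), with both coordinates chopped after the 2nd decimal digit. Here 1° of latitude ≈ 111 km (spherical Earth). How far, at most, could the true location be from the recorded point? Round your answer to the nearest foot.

Truncating at 2 decimal places can drop up to a full unit in the last place, so each coordinate may be off by as much as 0.01°.
N–S: 0.01° × 111000 m/° = 1110 m.
Longitude error → 0.01 × 111000 × cos 73.4289° = 0.01 × 111000 × 0.2852 ≈ 316.577 m.
The two errors are perpendicular, so the maximum displacement is √(1110² + 316.577²) ≈ 1154.26 m.
In feet: 1154.26 m ÷ 0.3048 ≈ 3786.9 ft.

3787 feet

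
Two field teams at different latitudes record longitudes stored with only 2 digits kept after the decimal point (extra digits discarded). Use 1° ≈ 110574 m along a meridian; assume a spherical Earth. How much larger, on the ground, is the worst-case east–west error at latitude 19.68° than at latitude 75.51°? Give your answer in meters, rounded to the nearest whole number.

764 meters

Truncating at 2 decimal places can drop up to a full unit in the last place, so the longitude may be off by as much as 0.01°.
Error at 19.68° = 0.01° × 110574 × cos 19.68° ≈ 1105.7 × 0.9416 = 1041.2 m.
At 75.51°: 0.01° × 110574 × cos 75.51° = 0.01 × 110574 × 0.2502 ≈ 276.67 m.
So the lower-latitude error exceeds the higher by 1041.2 − 276.67 = 764.48 m.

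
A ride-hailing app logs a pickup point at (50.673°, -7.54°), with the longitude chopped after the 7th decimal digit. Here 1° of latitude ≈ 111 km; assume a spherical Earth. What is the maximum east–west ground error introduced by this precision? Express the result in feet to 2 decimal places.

Truncating at 7 decimal places can drop up to a full unit in the last place, so the longitude may be off by as much as 1e-07°.
Parallels shrink by cos φ, so at 50.673° a degree of longitude is 111000 × 0.6337 ≈ 70345.7 m.
Maximum E–W displacement: 1e-07 × 70345.7 = 0.00703457 m.
Converting: 0.00703457 m × 3.2808 ft/m ≈ 0.023079 ft.

0.02 feet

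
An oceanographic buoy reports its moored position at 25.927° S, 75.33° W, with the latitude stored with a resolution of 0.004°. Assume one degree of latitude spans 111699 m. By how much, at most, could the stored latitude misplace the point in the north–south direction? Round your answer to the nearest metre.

223 metres

With a 0.004° grid the true value lies within half a step, ±0.004°/2 = ±0.002°, of the stored one.
Along the meridian that is 0.002° × 111699 m/° = 223.398 m.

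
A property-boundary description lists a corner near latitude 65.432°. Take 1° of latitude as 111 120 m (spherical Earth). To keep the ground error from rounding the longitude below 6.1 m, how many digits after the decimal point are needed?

4

At 65.432° one degree of longitude covers 111120 × cos 65.432° ≈ 111120 × 0.4158 ≈ 46200.7 m.
Rounding to N decimal places gives at most 0.5 × 10⁻ᴺ degrees of error, i.e. 0.5 × 10⁻ᴺ × 46200.7 m.
Setting 23100.3 × 10⁻ᴺ ≤ 6.1 gives 10ᴺ ≥ 3787, i.e. N ≥ 3.58.
N = 3 would give 23.1 m (too coarse); N = 4 gives 2.31 m ≤ 6.1 m.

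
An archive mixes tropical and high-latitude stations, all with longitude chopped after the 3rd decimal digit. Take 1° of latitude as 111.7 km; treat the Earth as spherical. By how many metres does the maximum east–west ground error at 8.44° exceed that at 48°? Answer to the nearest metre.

36 metres

Truncating at 3 decimal places can drop up to a full unit in the last place, so the longitude may be off by as much as 0.001°.
Error at 8.44° = 0.001° × 111700 × cos 8.44° ≈ 111.7 × 0.9892 = 110.49 m.
At 48°: 0.001° × 111700 × cos 48° = 0.001 × 111700 × 0.6691 ≈ 74.742 m.
Difference: 110.49 − 74.742 = 35.748 m.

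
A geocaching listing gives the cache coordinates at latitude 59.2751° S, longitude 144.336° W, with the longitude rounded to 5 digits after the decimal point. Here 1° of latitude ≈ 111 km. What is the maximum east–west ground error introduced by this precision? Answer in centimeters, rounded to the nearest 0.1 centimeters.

28.4 centimeters

Rounding to 5 decimal places leaves the longitude within ±5e-06° of the true value.
One degree of longitude at 59.2751° is 111000 × cos 59.2751° ≈ 111000 × 0.5109 = 56711.7 m.
East–west error: 5e-06° × 56711.7 m/° ≈ 0.283559 m.
That is 0.283559 m = 28.356 cm.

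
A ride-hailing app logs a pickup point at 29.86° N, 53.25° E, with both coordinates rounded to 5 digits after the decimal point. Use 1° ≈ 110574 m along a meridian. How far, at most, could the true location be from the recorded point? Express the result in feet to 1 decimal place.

Rounding to 5 decimal places leaves each coordinate within ±5e-06° of the true value.
North–south component: 5e-06° × 110574 = 0.55287 m.
E–W at 29.86°: 5e-06° × 110574 × cos 29.86° = 5e-06 × 110574 × 0.8672 ≈ 0.479473 m.
The two errors are perpendicular, so the maximum displacement is √(0.55287² + 0.479473²) ≈ 0.73182 m.
Converting: 0.73182 m × 3.2808 ft/m ≈ 2.401 ft.

2.4 feet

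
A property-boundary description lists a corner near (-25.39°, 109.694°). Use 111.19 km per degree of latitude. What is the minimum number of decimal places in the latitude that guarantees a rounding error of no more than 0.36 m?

6 decimal places

One degree of latitude covers 111190 m.
Rounding to N decimal places gives at most 0.5 × 10⁻ᴺ degrees of error, i.e. 0.5 × 10⁻ᴺ × 111190 m.
Need 0.5 × 111190 × 10⁻ᴺ ≤ 0.36 → 10⁻ᴺ ≤ 6.475e-06, so N ≥ 5.19.
N = 5 would give 0.556 m (too coarse); N = 6 gives 0.0556 m ≤ 0.36 m.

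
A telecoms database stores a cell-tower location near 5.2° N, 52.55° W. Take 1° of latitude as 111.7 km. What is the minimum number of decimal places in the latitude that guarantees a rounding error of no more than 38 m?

4 decimal places

One degree of latitude covers 111700 m.
Rounding to N decimal places gives at most 0.5 × 10⁻ᴺ degrees of error, i.e. 0.5 × 10⁻ᴺ × 111700 m.
Need 0.5 × 111700 × 10⁻ᴺ ≤ 38 → 10⁻ᴺ ≤ 6.804e-04, so N ≥ 3.17.
At 3 places the error can reach 55.9 m, but 4 places keeps it to 5.58 m.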